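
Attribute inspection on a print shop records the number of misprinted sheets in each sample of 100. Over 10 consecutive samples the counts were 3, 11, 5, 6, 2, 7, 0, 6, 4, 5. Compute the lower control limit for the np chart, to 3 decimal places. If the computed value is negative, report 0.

0.000

p̄ = Σdᵢ / (k·n) = 49 / (10 × 100) = 0.04900
LCL = np̄ − 3·√(np̄(1−p̄)) = 4.9000 − 3 × 2.1587 = -1.5760 → 0 (negative, so LCL = 0)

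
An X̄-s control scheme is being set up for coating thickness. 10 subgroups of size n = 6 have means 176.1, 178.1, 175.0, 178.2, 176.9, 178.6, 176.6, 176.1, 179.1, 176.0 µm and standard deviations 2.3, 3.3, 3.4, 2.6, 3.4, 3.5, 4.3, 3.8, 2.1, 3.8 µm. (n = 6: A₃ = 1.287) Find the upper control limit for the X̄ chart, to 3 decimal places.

181.253

X̄̄ = (176.1 + 178.1 + 175.0 + 178.2 + 176.9 + 178.6 + 176.6 + 176.1 + 179.1 + 176.0) / 10 = 177.0700
s̄ = (2.3 + 3.3 + 3.4 + 2.6 + 3.4 + 3.5 + 4.3 + 3.8 + 2.1 + 3.8) / 10 = 3.2500
UCL = X̄̄ + A₃·s̄ = 177.0700 + 1.287 × 3.2500 = 181.2527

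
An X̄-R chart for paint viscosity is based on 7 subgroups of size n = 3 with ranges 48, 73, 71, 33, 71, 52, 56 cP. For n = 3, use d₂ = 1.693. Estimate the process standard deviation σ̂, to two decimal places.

34.09

R̄ = (48 + 73 + 71 + 33 + 71 + 52 + 56) / 7 = 57.7143
σ̂ = R̄ / d₂ = 57.7143 / 1.693 = 34.0900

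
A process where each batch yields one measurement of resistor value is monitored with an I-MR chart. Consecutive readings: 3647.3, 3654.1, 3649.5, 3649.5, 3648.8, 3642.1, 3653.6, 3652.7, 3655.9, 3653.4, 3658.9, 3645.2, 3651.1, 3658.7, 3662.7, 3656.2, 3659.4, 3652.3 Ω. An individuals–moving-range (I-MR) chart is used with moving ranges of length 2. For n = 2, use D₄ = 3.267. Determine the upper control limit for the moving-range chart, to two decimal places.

Moving ranges: 6.8, 4.6, 0.0, 0.7, 6.7, 11.5, 0.9, 3.2, 2.5, 5.5, 13.7, 5.9, 7.6, 4.0, 6.5, 3.2, 7.1; M̄R̄ = 90.4000 / 17 = 5.3176
UCL_MR = D₄·M̄R̄ = 3.267 × 5.3176 = 17.3728

17.37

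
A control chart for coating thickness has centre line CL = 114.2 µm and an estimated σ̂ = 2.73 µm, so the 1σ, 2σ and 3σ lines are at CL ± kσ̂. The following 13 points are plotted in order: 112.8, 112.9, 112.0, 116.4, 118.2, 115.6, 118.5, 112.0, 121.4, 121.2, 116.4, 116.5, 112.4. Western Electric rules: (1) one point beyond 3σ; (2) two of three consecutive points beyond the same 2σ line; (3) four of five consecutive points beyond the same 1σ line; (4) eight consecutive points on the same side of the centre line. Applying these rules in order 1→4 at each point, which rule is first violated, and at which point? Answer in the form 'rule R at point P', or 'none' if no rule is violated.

rule 2 at point 10

Zone of each point (C = within 1σ̂, B = 1σ̂–2σ̂, A = 2σ̂–3σ̂, * = beyond 3σ̂; sign = side of CL): 1:-C, 2:-C, 3:-C, 4:+C, 5:+B, 6:+C, 7:+B, 8:-C, 9:+A, 10:+A, 11:+C, 12:+C, 13:-C
Rule 2 (two of three consecutive points beyond the same 2σ limit) is satisfied at point 10.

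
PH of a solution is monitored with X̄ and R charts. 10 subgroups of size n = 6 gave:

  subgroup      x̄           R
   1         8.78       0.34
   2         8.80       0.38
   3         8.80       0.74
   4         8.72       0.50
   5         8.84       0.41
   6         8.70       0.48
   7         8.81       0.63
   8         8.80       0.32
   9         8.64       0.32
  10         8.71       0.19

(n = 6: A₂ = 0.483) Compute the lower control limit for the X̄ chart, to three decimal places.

8.552

X̄̄ = (8.78 + 8.80 + 8.80 + 8.72 + 8.84 + 8.70 + 8.81 + 8.80 + 8.64 + 8.71) / 10 = 87.6000 / 10 = 8.7600
R̄ = (0.34 + 0.38 + 0.74 + 0.50 + 0.41 + 0.48 + 0.63 + 0.32 + 0.32 + 0.19) / 10 = 4.3100 / 10 = 0.4310
LCL = X̄̄ − A₂·R̄ = 8.7600 − 0.483 × 0.4310 = 8.5518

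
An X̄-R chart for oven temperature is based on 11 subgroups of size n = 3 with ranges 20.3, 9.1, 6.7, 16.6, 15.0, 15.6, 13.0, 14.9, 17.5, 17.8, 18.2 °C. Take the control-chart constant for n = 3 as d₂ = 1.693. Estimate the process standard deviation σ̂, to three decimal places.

8.844

R̄ = (20.3 + 9.1 + 6.7 + 16.6 + 15.0 + 15.6 + 13.0 + 14.9 + 17.5 + 17.8 + 18.2) / 11 = 14.9727
σ̂ = R̄ / d₂ = 14.9727 / 1.693 = 8.8439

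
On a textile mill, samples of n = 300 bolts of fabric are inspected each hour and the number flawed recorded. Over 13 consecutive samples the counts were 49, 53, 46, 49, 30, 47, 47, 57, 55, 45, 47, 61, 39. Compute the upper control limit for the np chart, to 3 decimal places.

p̄ = Σdᵢ / (k·n) = 625 / (13 × 300) = 0.16026
UCL = np̄ + 3·√(np̄(1−p̄)) = 48.0769 + 3 × √(48.0769×0.83974) = 48.0769 + 3 × 6.3539 = 67.1387

67.139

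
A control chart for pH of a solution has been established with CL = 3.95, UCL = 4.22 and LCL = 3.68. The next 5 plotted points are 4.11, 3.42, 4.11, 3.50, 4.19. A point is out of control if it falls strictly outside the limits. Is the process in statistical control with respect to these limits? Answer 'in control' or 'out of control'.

Compare each point to [3.68, 4.22]: sample 2 = 3.42 < LCL; sample 4 = 3.50 < LCL.

out of control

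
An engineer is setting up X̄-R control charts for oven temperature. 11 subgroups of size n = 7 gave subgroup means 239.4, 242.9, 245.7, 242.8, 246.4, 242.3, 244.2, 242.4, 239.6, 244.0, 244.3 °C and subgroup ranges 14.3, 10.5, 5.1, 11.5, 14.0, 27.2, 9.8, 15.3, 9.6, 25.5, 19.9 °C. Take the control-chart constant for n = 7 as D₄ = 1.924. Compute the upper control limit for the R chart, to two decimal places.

R̄ = (14.3 + 10.5 + 5.1 + 11.5 + 14.0 + 27.2 + 9.8 + 15.3 + 9.6 + 25.5 + 19.9) / 11 = 162.7000 / 11 = 14.7909
UCL_R = D₄·R̄ = 1.924 × 14.7909 = 28.4577

28.46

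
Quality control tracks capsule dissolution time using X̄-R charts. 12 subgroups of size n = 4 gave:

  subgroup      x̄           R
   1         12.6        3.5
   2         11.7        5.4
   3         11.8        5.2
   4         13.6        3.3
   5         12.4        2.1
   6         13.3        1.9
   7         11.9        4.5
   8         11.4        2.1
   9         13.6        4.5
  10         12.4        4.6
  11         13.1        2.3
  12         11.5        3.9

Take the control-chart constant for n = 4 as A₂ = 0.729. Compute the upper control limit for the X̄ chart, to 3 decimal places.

X̄̄ = (12.6 + 11.7 + 11.8 + 13.6 + 12.4 + 13.3 + 11.9 + 11.4 + 13.6 + 12.4 + 13.1 + 11.5) / 12 = 149.3000 / 12 = 12.4417
R̄ = (3.5 + 5.4 + 5.2 + 3.3 + 2.1 + 1.9 + 4.5 + 2.1 + 4.5 + 4.6 + 2.3 + 3.9) / 12 = 43.3000 / 12 = 3.6083
UCL = X̄̄ + A₂·R̄ = 12.4417 + 0.729 × 3.6083 = 15.0721

15.072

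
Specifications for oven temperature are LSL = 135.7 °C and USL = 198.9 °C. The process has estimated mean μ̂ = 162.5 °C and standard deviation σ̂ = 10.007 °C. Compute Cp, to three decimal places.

Cp = (USL − LSL) / (6σ̂) = (198.9 − 135.7) / (6 × 10.007) = 63.2000 / 60.0420 = 1.0526

1.053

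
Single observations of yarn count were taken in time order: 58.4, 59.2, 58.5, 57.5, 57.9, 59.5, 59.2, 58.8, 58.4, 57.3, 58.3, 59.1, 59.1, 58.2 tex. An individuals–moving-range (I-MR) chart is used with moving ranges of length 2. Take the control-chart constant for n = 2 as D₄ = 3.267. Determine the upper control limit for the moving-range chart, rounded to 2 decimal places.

Moving ranges: 0.8, 0.7, 1.0, 0.4, 1.6, 0.3, 0.4, 0.4, 1.1, 1.0, 0.8, 0.0, 0.9; M̄R̄ = 9.4000 / 13 = 0.7231
UCL_MR = D₄·M̄R̄ = 3.267 × 0.7231 = 2.3623

2.36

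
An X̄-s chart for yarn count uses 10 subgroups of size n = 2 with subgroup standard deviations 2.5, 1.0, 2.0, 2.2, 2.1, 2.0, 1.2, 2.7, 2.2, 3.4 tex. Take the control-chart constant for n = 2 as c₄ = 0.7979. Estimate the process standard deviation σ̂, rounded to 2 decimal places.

2.67

s̄ = (2.5 + 1.0 + 2.0 + 2.2 + 2.1 + 2.0 + 1.2 + 2.7 + 2.2 + 3.4) / 10 = 2.1300
σ̂ = s̄ / c₄ = 2.1300 / 0.7979 = 2.6695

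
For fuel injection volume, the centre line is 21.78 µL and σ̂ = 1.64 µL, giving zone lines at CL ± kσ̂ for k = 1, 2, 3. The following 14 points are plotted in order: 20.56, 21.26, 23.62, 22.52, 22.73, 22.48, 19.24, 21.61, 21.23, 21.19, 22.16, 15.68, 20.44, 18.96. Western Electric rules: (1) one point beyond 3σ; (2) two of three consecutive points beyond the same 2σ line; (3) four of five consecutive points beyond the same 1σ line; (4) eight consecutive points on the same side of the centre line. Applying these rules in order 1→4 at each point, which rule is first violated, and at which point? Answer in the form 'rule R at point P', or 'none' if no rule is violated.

rule 1 at point 12

Zone of each point (C = within 1σ̂, B = 1σ̂–2σ̂, A = 2σ̂–3σ̂, * = beyond 3σ̂; sign = side of CL): 1:-C, 2:-C, 3:+B, 4:+C, 5:+C, 6:+C, 7:-B, 8:-C, 9:-C, 10:-C, 11:+C, 12:-*, 13:-C, 14:-B
Rule 1 (one point beyond the 3σ limits) is satisfied at point 12.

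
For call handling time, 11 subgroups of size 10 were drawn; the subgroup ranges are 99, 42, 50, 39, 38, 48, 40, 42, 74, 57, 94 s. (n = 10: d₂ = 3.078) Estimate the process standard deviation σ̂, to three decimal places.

18.400

R̄ = (99 + 42 + 50 + 39 + 38 + 48 + 40 + 42 + 74 + 57 + 94) / 11 = 56.6364
σ̂ = R̄ / d₂ = 56.6364 / 3.078 = 18.4004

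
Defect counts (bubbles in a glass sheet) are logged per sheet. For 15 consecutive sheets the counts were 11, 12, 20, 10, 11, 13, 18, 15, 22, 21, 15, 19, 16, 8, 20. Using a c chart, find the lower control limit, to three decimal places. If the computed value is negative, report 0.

3.627

c̄ = (11 + 12 + 20 + 10 + 11 + 13 + 18 + 15 + 22 + 21 + 15 + 19 + 16 + 8 + 20) / 15 = 231 / 15 = 15.4000
LCL = c̄ − 3√c̄ = 15.4000 − 3 × 3.9243 = 3.6271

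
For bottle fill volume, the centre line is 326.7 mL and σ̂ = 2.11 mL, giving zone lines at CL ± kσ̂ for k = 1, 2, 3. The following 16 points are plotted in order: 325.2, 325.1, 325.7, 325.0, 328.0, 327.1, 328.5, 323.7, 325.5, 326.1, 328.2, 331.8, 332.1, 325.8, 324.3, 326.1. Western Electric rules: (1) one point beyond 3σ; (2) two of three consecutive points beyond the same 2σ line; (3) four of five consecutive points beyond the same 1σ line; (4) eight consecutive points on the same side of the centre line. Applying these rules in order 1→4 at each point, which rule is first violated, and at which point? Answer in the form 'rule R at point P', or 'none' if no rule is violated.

Zone of each point (C = within 1σ̂, B = 1σ̂–2σ̂, A = 2σ̂–3σ̂, * = beyond 3σ̂; sign = side of CL): 1:-C, 2:-C, 3:-C, 4:-C, 5:+C, 6:+C, 7:+C, 8:-B, 9:-C, 10:-C, 11:+C, 12:+A, 13:+A, 14:-C, 15:-B, 16:-C
Rule 2 (two of three consecutive points beyond the same 2σ limit) is satisfied at point 13.

rule 2 at point 13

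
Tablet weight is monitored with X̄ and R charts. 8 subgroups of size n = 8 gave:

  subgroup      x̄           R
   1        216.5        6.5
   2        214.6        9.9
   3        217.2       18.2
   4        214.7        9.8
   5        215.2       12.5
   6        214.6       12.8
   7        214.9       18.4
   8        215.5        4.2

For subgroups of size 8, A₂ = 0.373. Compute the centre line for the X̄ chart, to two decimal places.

X̄̄ = (216.5 + 214.6 + 217.2 + 214.7 + 215.2 + 214.6 + 214.9 + 215.5) / 8 = 1723.2000 / 8 = 215.4000
CL = X̄̄ = 215.4000

215.40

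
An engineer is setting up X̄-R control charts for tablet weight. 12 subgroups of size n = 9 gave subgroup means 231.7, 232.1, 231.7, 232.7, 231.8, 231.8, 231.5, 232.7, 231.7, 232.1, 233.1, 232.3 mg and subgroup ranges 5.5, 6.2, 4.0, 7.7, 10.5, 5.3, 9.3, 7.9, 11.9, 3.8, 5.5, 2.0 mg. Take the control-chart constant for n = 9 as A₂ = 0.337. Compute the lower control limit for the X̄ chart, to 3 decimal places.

X̄̄ = (231.7 + 232.1 + 231.7 + 232.7 + 231.8 + 231.8 + 231.5 + 232.7 + 231.7 + 232.1 + 233.1 + 232.3) / 12 = 2785.2000 / 12 = 232.1000
R̄ = (5.5 + 6.2 + 4.0 + 7.7 + 10.5 + 5.3 + 9.3 + 7.9 + 11.9 + 3.8 + 5.5 + 2.0) / 12 = 79.6000 / 12 = 6.6333
LCL = X̄̄ − A₂·R̄ = 232.1000 − 0.337 × 6.6333 = 229.8646

229.865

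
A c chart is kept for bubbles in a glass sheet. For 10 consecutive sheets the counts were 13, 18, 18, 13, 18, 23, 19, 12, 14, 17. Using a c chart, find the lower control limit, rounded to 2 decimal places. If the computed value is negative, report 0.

4.31

c̄ = (13 + 18 + 18 + 13 + 18 + 23 + 19 + 12 + 14 + 17) / 10 = 165 / 10 = 16.5000
LCL = c̄ − 3√c̄ = 16.5000 − 3 × 4.0620 = 4.3139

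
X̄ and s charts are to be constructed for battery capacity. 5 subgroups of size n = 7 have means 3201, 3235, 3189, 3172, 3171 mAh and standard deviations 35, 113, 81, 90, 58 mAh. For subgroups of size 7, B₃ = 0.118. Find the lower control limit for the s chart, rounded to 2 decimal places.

s̄ = (35 + 113 + 81 + 90 + 58) / 5 = 75.4000
LCL_s = B₃·s̄ = 0.118 × 75.4000 = 8.8972

8.90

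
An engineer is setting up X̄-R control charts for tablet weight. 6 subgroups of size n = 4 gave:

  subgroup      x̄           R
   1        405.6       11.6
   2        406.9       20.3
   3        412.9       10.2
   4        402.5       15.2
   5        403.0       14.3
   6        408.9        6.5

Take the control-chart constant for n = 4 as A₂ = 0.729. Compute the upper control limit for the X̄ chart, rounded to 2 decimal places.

X̄̄ = (405.6 + 406.9 + 412.9 + 402.5 + 403.0 + 408.9) / 6 = 2439.8000 / 6 = 406.6333
R̄ = (11.6 + 20.3 + 10.2 + 15.2 + 14.3 + 6.5) / 6 = 78.1000 / 6 = 13.0167
UCL = X̄̄ + A₂·R̄ = 406.6333 + 0.729 × 13.0167 = 416.1225

416.12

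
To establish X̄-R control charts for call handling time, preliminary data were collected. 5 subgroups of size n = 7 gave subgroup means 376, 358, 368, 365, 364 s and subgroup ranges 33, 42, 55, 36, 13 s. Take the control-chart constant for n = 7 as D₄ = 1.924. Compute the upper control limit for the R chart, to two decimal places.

68.88

R̄ = (33 + 42 + 55 + 36 + 13) / 5 = 179.0000 / 5 = 35.8000
UCL_R = D₄·R̄ = 1.924 × 35.8000 = 68.8792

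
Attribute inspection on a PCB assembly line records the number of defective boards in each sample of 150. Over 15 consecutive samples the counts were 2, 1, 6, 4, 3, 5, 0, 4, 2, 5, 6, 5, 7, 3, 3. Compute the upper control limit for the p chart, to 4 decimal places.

0.0630

p̄ = Σdᵢ / (k·n) = 56 / (15 × 150) = 0.02489
UCL = p̄ + 3·√(p̄(1−p̄)/n) = 0.02489 + 3 × √(0.02489×0.97511/150) = 0.02489 + 3 × 0.01272 = 0.06305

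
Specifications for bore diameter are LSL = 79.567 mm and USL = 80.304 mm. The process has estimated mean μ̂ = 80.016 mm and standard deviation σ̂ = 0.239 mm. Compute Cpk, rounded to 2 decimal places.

Cpu = (USL − μ̂) / (3σ̂) = (80.304 − 80.016) / (3 × 0.239) = 0.4017; Cpl = (μ̂ − LSL) / (3σ̂) = (80.016 − 79.567) / (3 × 0.239) = 0.6262; Cpk = min(Cpu, Cpl) = 0.4017

0.40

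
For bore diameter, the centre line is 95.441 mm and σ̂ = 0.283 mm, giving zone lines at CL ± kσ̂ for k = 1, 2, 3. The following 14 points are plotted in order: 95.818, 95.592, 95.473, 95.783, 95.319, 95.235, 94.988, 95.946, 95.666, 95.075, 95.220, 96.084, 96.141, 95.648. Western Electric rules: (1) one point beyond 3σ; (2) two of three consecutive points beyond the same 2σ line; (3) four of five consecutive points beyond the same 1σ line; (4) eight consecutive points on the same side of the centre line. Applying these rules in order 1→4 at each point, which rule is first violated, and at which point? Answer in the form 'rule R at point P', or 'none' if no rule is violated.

rule 2 at point 13

Zone of each point (C = within 1σ̂, B = 1σ̂–2σ̂, A = 2σ̂–3σ̂, * = beyond 3σ̂; sign = side of CL): 1:+B, 2:+C, 3:+C, 4:+B, 5:-C, 6:-C, 7:-B, 8:+B, 9:+C, 10:-B, 11:-C, 12:+A, 13:+A, 14:+C
Rule 2 (two of three consecutive points beyond the same 2σ limit) is satisfied at point 13.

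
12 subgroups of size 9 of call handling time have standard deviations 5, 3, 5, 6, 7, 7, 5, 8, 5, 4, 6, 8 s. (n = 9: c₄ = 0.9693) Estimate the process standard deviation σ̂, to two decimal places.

s̄ = (5 + 3 + 5 + 6 + 7 + 7 + 5 + 8 + 5 + 4 + 6 + 8) / 12 = 5.7500
σ̂ = s̄ / c₄ = 5.7500 / 0.9693 = 5.9321

5.93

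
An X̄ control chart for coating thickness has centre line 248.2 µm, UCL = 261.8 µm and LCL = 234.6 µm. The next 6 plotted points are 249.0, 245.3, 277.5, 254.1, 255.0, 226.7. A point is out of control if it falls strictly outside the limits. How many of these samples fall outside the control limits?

Compare each point to [234.6, 261.8]: sample 3 = 277.5 > UCL; sample 6 = 226.7 < LCL.

2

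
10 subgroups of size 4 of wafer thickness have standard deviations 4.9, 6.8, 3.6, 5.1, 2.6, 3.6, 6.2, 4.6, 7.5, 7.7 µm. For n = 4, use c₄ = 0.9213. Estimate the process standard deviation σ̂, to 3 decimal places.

5.709

s̄ = (4.9 + 6.8 + 3.6 + 5.1 + 2.6 + 3.6 + 6.2 + 4.6 + 7.5 + 7.7) / 10 = 5.2600
σ̂ = s̄ / c₄ = 5.2600 / 0.9213 = 5.7093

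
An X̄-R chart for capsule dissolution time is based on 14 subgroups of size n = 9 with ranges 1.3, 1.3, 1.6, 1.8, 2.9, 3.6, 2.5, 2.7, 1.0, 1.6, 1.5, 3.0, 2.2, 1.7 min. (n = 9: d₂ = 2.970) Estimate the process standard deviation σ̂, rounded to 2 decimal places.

0.69

R̄ = (1.3 + 1.3 + 1.6 + 1.8 + 2.9 + 3.6 + 2.5 + 2.7 + 1.0 + 1.6 + 1.5 + 3.0 + 2.2 + 1.7) / 14 = 2.0500
σ̂ = R̄ / d₂ = 2.0500 / 2.970 = 0.6902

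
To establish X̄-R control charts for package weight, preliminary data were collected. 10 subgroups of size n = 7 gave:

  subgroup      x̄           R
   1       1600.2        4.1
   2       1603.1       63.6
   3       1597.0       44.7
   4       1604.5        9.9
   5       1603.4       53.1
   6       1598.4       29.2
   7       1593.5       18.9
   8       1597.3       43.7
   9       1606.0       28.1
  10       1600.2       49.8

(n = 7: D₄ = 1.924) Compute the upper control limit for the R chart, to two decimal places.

R̄ = (4.1 + 63.6 + 44.7 + 9.9 + 53.1 + 29.2 + 18.9 + 43.7 + 28.1 + 49.8) / 10 = 345.1000 / 10 = 34.5100
UCL_R = D₄·R̄ = 1.924 × 34.5100 = 66.3972

66.40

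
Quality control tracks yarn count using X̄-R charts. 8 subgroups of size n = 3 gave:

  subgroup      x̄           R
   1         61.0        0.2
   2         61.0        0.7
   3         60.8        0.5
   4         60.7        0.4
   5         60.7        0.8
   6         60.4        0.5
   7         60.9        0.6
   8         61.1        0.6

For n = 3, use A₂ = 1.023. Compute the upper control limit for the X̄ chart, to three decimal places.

X̄̄ = (61.0 + 61.0 + 60.8 + 60.7 + 60.7 + 60.4 + 60.9 + 61.1) / 8 = 486.6000 / 8 = 60.8250
R̄ = (0.2 + 0.7 + 0.5 + 0.4 + 0.8 + 0.5 + 0.6 + 0.6) / 8 = 4.3000 / 8 = 0.5375
UCL = X̄̄ + A₂·R̄ = 60.8250 + 1.023 × 0.5375 = 61.3749

61.375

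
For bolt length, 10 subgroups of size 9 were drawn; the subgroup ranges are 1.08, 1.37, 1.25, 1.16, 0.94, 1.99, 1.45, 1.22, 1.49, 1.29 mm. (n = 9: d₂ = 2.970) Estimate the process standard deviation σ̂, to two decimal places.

R̄ = (1.08 + 1.37 + 1.25 + 1.16 + 0.94 + 1.99 + 1.45 + 1.22 + 1.49 + 1.29) / 10 = 1.3240
σ̂ = R̄ / d₂ = 1.3240 / 2.970 = 0.4458

0.45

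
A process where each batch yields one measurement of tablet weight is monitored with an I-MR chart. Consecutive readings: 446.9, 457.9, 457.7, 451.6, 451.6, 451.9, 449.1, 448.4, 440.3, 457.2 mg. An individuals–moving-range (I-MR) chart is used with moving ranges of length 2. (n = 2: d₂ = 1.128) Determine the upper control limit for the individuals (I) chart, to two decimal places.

464.88

X̄ = (446.9 + 457.9 + 457.7 + 451.6 + 451.6 + 451.9 + 449.1 + 448.4 + 440.3 + 457.2) / 10 = 451.2600
Moving ranges: 11.0, 0.2, 6.1, 0.0, 0.3, 2.8, 0.7, 8.1, 16.9; M̄R̄ = 46.1000 / 9 = 5.1222
UCL = X̄ + 3·M̄R̄/d₂ = 451.2600 + 3 × 5.1222 / 1.128 = 464.8829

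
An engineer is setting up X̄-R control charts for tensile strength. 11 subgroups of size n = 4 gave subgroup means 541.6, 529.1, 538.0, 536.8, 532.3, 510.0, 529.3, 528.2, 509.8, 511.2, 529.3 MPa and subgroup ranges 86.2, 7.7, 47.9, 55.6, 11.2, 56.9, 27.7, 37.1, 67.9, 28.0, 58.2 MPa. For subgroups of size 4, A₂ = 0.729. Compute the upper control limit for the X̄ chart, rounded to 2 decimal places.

558.98

X̄̄ = (541.6 + 529.1 + 538.0 + 536.8 + 532.3 + 510.0 + 529.3 + 528.2 + 509.8 + 511.2 + 529.3) / 11 = 5795.6000 / 11 = 526.8727
R̄ = (86.2 + 7.7 + 47.9 + 55.6 + 11.2 + 56.9 + 27.7 + 37.1 + 67.9 + 28.0 + 58.2) / 11 = 484.4000 / 11 = 44.0364
UCL = X̄̄ + A₂·R̄ = 526.8727 + 0.729 × 44.0364 = 558.9752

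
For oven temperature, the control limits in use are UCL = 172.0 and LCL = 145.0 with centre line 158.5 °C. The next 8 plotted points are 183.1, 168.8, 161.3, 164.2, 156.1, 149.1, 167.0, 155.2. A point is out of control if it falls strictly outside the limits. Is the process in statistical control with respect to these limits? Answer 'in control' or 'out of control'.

out of control

Compare each point to [145.0, 172.0]: sample 1 = 183.1 > UCL.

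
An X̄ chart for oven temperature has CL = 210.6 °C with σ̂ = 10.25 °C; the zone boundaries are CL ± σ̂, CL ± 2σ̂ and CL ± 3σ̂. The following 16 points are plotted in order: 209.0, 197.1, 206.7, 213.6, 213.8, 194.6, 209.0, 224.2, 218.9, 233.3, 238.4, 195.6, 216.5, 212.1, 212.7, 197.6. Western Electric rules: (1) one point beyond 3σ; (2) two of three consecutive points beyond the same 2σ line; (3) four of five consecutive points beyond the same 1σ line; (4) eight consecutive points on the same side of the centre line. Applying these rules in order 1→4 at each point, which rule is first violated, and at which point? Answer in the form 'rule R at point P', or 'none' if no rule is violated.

Zone of each point (C = within 1σ̂, B = 1σ̂–2σ̂, A = 2σ̂–3σ̂, * = beyond 3σ̂; sign = side of CL): 1:-C, 2:-B, 3:-C, 4:+C, 5:+C, 6:-B, 7:-C, 8:+B, 9:+C, 10:+A, 11:+A, 12:-B, 13:+C, 14:+C, 15:+C, 16:-B
Rule 2 (two of three consecutive points beyond the same 2σ limit) is satisfied at point 11.

rule 2 at point 11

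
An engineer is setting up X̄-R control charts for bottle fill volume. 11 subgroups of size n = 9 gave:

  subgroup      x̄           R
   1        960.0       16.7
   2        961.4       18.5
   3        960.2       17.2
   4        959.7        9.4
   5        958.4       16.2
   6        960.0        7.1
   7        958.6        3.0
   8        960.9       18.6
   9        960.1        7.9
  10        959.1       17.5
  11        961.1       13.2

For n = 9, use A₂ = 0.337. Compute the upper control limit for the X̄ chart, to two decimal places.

X̄̄ = (960.0 + 961.4 + 960.2 + 959.7 + 958.4 + 960.0 + 958.6 + 960.9 + 960.1 + 959.1 + 961.1) / 11 = 10559.5000 / 11 = 959.9545
R̄ = (16.7 + 18.5 + 17.2 + 9.4 + 16.2 + 7.1 + 3.0 + 18.6 + 7.9 + 17.5 + 13.2) / 11 = 145.3000 / 11 = 13.2091
UCL = X̄̄ + A₂·R̄ = 959.9545 + 0.337 × 13.2091 = 964.4060

964.41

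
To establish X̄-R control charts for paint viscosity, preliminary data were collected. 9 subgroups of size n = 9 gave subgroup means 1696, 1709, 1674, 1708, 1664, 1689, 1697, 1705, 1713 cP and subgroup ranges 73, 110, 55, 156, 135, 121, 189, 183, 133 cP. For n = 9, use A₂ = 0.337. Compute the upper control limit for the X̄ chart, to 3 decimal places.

1738.248

X̄̄ = (1696 + 1709 + 1674 + 1708 + 1664 + 1689 + 1697 + 1705 + 1713) / 9 = 15255.0000 / 9 = 1695.0000
R̄ = (73 + 110 + 55 + 156 + 135 + 121 + 189 + 183 + 133) / 9 = 1155.0000 / 9 = 128.3333
UCL = X̄̄ + A₂·R̄ = 1695.0000 + 0.337 × 128.3333 = 1738.2483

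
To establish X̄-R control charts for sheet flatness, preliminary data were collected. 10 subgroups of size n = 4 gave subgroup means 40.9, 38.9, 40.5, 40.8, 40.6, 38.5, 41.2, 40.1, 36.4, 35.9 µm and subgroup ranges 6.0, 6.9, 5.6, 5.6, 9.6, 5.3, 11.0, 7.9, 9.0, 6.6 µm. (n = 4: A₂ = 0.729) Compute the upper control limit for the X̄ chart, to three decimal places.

44.738

X̄̄ = (40.9 + 38.9 + 40.5 + 40.8 + 40.6 + 38.5 + 41.2 + 40.1 + 36.4 + 35.9) / 10 = 393.8000 / 10 = 39.3800
R̄ = (6.0 + 6.9 + 5.6 + 5.6 + 9.6 + 5.3 + 11.0 + 7.9 + 9.0 + 6.6) / 10 = 73.5000 / 10 = 7.3500
UCL = X̄̄ + A₂·R̄ = 39.3800 + 0.729 × 7.3500 = 44.7382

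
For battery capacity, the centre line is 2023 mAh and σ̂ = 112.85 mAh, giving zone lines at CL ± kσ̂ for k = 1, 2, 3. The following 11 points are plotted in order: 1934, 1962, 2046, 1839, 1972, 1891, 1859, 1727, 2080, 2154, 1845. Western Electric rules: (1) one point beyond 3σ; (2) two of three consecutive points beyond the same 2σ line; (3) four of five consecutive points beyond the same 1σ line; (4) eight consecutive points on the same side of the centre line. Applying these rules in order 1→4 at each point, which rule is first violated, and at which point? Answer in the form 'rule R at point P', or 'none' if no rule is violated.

Zone of each point (C = within 1σ̂, B = 1σ̂–2σ̂, A = 2σ̂–3σ̂, * = beyond 3σ̂; sign = side of CL): 1:-C, 2:-C, 3:+C, 4:-B, 5:-C, 6:-B, 7:-B, 8:-A, 9:+C, 10:+B, 11:-B
Rule 3 (four of five consecutive points beyond the same 1σ limit) is satisfied at point 8.

rule 3 at point 8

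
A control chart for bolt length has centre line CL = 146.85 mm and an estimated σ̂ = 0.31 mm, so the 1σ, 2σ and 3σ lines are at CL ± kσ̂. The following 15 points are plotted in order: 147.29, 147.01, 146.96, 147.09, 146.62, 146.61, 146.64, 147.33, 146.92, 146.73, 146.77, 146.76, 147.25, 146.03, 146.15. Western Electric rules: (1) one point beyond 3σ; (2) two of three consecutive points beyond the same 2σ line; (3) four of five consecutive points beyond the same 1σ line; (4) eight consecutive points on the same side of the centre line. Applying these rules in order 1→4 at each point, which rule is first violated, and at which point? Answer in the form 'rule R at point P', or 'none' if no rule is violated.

rule 2 at point 15

Zone of each point (C = within 1σ̂, B = 1σ̂–2σ̂, A = 2σ̂–3σ̂, * = beyond 3σ̂; sign = side of CL): 1:+B, 2:+C, 3:+C, 4:+C, 5:-C, 6:-C, 7:-C, 8:+B, 9:+C, 10:-C, 11:-C, 12:-C, 13:+B, 14:-A, 15:-A
Rule 2 (two of three consecutive points beyond the same 2σ limit) is satisfied at point 15.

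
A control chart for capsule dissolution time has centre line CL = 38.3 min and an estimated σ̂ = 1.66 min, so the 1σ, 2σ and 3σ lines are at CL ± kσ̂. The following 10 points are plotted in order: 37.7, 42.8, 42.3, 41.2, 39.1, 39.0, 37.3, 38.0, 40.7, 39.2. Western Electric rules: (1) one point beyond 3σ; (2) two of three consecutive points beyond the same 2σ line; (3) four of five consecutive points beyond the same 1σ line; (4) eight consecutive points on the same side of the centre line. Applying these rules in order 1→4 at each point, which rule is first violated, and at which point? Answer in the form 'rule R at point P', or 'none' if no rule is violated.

Zone of each point (C = within 1σ̂, B = 1σ̂–2σ̂, A = 2σ̂–3σ̂, * = beyond 3σ̂; sign = side of CL): 1:-C, 2:+A, 3:+A, 4:+B, 5:+C, 6:+C, 7:-C, 8:-C, 9:+B, 10:+C
Rule 2 (two of three consecutive points beyond the same 2σ limit) is satisfied at point 3.

rule 2 at point 3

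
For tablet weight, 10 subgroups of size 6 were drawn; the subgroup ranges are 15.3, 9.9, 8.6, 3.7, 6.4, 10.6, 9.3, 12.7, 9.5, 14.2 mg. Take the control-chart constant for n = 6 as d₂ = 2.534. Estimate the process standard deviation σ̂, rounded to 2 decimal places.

3.95

R̄ = (15.3 + 9.9 + 8.6 + 3.7 + 6.4 + 10.6 + 9.3 + 12.7 + 9.5 + 14.2) / 10 = 10.0200
σ̂ = R̄ / d₂ = 10.0200 / 2.534 = 3.9542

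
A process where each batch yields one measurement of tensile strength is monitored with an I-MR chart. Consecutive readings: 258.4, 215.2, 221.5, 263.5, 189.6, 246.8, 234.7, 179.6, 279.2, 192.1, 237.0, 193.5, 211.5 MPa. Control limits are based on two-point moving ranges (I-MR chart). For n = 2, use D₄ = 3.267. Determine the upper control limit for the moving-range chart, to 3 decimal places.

158.695

Moving ranges: 43.2, 6.3, 42.0, 73.9, 57.2, 12.1, 55.1, 99.6, 87.1, 44.9, 43.5, 18.0; M̄R̄ = 582.9000 / 12 = 48.5750
UCL_MR = D₄·M̄R̄ = 3.267 × 48.5750 = 158.6945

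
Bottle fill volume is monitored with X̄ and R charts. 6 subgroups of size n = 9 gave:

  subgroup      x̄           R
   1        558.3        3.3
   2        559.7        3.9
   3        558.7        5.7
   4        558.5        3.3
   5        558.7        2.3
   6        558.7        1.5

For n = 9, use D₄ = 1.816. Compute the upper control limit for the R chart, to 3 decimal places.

6.053

R̄ = (3.3 + 3.9 + 5.7 + 3.3 + 2.3 + 1.5) / 6 = 20.0000 / 6 = 3.3333
UCL_R = D₄·R̄ = 1.816 × 3.3333 = 6.0533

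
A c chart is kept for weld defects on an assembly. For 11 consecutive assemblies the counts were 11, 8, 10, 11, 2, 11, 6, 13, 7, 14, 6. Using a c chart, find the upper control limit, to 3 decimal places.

c̄ = (11 + 8 + 10 + 11 + 2 + 11 + 6 + 13 + 7 + 14 + 6) / 11 = 99 / 11 = 9.0000
UCL = c̄ + 3√c̄ = 9.0000 + 3 × √9.0000 = 9.0000 + 3 × 3.0000 = 18.0000

18.000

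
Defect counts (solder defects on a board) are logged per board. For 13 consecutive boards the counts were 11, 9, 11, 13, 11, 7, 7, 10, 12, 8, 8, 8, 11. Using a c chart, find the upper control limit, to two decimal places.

19.03

c̄ = (11 + 9 + 11 + 13 + 11 + 7 + 7 + 10 + 12 + 8 + 8 + 8 + 11) / 13 = 126 / 13 = 9.6923
UCL = c̄ + 3√c̄ = 9.6923 + 3 × √9.6923 = 9.6923 + 3 × 3.1132 = 19.0320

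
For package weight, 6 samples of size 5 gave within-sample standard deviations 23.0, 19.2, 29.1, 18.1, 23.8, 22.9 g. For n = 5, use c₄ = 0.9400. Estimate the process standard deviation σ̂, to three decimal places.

24.131

s̄ = (23.0 + 19.2 + 29.1 + 18.1 + 23.8 + 22.9) / 6 = 22.6833
σ̂ = s̄ / c₄ = 22.6833 / 0.9400 = 24.1312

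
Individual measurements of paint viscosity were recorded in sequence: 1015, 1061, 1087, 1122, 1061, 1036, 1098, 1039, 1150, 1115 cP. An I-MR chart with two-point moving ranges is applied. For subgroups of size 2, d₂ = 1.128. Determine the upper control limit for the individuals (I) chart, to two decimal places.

1214.33

X̄ = (1015 + 1061 + 1087 + 1122 + 1061 + 1036 + 1098 + 1039 + 1150 + 1115) / 10 = 1078.4000
Moving ranges: 46, 26, 35, 61, 25, 62, 59, 111, 35; M̄R̄ = 460.0000 / 9 = 51.1111
UCL = X̄ + 3·M̄R̄/d₂ = 1078.4000 + 3 × 51.1111 / 1.128 = 1214.3338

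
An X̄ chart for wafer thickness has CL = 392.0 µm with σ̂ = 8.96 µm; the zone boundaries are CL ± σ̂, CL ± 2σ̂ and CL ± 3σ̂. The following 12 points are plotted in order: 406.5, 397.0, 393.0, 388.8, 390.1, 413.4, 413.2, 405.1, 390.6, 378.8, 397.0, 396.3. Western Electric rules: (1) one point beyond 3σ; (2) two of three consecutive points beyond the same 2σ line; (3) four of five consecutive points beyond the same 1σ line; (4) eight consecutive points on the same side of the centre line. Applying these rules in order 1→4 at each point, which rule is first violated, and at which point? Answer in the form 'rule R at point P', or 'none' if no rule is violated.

Zone of each point (C = within 1σ̂, B = 1σ̂–2σ̂, A = 2σ̂–3σ̂, * = beyond 3σ̂; sign = side of CL): 1:+B, 2:+C, 3:+C, 4:-C, 5:-C, 6:+A, 7:+A, 8:+B, 9:-C, 10:-B, 11:+C, 12:+C
Rule 2 (two of three consecutive points beyond the same 2σ limit) is satisfied at point 7.

rule 2 at point 7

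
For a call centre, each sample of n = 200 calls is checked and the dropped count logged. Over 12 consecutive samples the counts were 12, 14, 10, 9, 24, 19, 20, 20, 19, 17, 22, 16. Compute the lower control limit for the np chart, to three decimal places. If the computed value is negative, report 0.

p̄ = Σdᵢ / (k·n) = 202 / (12 × 200) = 0.08417
LCL = np̄ − 3·√(np̄(1−p̄)) = 16.8333 − 3 × 3.9264 = 5.0542

5.054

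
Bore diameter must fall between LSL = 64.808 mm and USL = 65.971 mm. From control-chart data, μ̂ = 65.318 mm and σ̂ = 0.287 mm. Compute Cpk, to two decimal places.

Cpu = (USL − μ̂) / (3σ̂) = (65.971 − 65.318) / (3 × 0.287) = 0.7584; Cpl = (μ̂ − LSL) / (3σ̂) = (65.318 − 64.808) / (3 × 0.287) = 0.5923; Cpk = min(Cpu, Cpl) = 0.5923

0.59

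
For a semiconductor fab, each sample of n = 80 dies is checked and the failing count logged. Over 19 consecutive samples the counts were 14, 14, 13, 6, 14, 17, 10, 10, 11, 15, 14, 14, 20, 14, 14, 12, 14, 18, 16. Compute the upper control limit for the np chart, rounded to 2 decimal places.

p̄ = Σdᵢ / (k·n) = 260 / (19 × 80) = 0.17105
UCL = np̄ + 3·√(np̄(1−p̄)) = 13.6842 + 3 × √(13.6842×0.82895) = 13.6842 + 3 × 3.3680 = 23.7882

23.79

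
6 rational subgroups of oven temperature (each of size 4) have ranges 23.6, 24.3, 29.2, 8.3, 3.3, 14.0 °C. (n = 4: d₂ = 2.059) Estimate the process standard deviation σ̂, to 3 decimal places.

R̄ = (23.6 + 24.3 + 29.2 + 8.3 + 3.3 + 14.0) / 6 = 17.1167
σ̂ = R̄ / d₂ = 17.1167 / 2.059 = 8.3131

8.313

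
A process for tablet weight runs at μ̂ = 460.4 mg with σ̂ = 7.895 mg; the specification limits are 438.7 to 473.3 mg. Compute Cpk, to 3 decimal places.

0.545

Cpu = (USL − μ̂) / (3σ̂) = (473.3 − 460.4) / (3 × 7.895) = 0.5446; Cpl = (μ̂ − LSL) / (3σ̂) = (460.4 − 438.7) / (3 × 7.895) = 0.9162; Cpk = min(Cpu, Cpl) = 0.5446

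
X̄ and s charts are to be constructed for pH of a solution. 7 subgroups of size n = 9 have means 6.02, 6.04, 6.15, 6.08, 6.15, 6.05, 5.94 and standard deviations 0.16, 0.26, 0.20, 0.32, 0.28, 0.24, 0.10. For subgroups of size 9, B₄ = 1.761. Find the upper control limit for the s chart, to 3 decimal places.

0.392

s̄ = (0.16 + 0.26 + 0.20 + 0.32 + 0.28 + 0.24 + 0.10) / 7 = 0.2229
UCL_s = B₄·s̄ = 1.761 × 0.2229 = 0.3925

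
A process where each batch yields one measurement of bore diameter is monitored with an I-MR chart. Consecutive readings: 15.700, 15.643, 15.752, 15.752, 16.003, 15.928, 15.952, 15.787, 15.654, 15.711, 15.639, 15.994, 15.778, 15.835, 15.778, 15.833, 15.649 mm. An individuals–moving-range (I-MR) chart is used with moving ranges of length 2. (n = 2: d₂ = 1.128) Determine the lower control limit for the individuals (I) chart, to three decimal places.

X̄ = (15.700 + 15.643 + 15.752 + 15.752 + 16.003 + 15.928 + 15.952 + 15.787 + 15.654 + 15.711 + 15.639 + 15.994 + 15.778 + 15.835 + 15.778 + 15.833 + 15.649) / 17 = 15.7875
Moving ranges: 0.057, 0.109, 0.000, 0.251, 0.075, 0.024, 0.165, 0.133, 0.057, 0.072, 0.355, 0.216, 0.057, 0.057, 0.055, 0.184; M̄R̄ = 1.8670 / 16 = 0.1167
LCL = X̄ − 3·M̄R̄/d₂ = 15.7875 − 3 × 0.1167 / 1.128 = 15.4772

15.477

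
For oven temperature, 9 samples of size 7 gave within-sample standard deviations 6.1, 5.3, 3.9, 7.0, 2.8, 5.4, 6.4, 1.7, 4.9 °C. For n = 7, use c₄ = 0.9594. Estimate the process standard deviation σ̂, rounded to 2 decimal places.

s̄ = (6.1 + 5.3 + 3.9 + 7.0 + 2.8 + 5.4 + 6.4 + 1.7 + 4.9) / 9 = 4.8333
σ̂ = s̄ / c₄ = 4.8333 / 0.9594 = 5.0379

5.04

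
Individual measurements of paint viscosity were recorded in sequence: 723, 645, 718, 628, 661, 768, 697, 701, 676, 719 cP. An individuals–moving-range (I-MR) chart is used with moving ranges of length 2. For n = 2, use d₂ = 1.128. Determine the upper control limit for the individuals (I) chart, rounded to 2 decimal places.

X̄ = (723 + 645 + 718 + 628 + 661 + 768 + 697 + 701 + 676 + 719) / 10 = 693.6000
Moving ranges: 78, 73, 90, 33, 107, 71, 4, 25, 43; M̄R̄ = 524.0000 / 9 = 58.2222
UCL = X̄ + 3·M̄R̄/d₂ = 693.6000 + 3 × 58.2222 / 1.128 = 848.4463

848.45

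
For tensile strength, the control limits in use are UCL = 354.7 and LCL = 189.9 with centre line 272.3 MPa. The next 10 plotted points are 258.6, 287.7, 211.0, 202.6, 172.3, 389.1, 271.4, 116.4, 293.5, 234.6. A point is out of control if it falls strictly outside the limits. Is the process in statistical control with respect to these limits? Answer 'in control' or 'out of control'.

Compare each point to [189.9, 354.7]: sample 5 = 172.3 < LCL; sample 6 = 389.1 > UCL; sample 8 = 116.4 < LCL.

out of control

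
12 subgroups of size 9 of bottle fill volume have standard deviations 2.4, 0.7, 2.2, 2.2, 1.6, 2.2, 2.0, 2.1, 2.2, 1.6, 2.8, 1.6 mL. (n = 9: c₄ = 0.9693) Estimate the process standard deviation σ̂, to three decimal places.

s̄ = (2.4 + 0.7 + 2.2 + 2.2 + 1.6 + 2.2 + 2.0 + 2.1 + 2.2 + 1.6 + 2.8 + 1.6) / 12 = 1.9667
σ̂ = s̄ / c₄ = 1.9667 / 0.9693 = 2.0290

2.029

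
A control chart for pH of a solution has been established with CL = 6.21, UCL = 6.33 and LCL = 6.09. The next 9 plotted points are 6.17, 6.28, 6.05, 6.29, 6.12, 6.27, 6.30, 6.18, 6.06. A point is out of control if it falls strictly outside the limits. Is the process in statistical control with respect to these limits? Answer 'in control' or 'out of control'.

Compare each point to [6.09, 6.33]: sample 3 = 6.05 < LCL; sample 9 = 6.06 < LCL.

out of control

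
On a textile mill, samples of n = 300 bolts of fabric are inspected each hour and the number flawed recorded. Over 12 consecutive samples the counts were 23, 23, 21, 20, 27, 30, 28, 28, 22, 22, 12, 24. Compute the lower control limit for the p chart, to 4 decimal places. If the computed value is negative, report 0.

p̄ = Σdᵢ / (k·n) = 280 / (12 × 300) = 0.07778
LCL = p̄ − 3·√(p̄(1−p̄)/n) = 0.07778 − 3 × 0.01546 = 0.03139

0.0314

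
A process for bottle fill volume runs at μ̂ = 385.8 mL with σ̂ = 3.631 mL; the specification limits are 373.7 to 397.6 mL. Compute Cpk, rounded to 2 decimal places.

Cpu = (USL − μ̂) / (3σ̂) = (397.6 − 385.8) / (3 × 3.631) = 1.0833; Cpl = (μ̂ − LSL) / (3σ̂) = (385.8 − 373.7) / (3 × 3.631) = 1.1108; Cpk = min(Cpu, Cpl) = 1.0833

1.08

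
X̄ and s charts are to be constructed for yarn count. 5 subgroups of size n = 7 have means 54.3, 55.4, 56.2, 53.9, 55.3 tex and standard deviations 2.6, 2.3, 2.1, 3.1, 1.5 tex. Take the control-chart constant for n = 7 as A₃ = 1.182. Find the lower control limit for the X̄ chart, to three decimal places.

X̄̄ = (54.3 + 55.4 + 56.2 + 53.9 + 55.3) / 5 = 55.0200
s̄ = (2.6 + 2.3 + 2.1 + 3.1 + 1.5) / 5 = 2.3200
LCL = X̄̄ − A₃·s̄ = 55.0200 − 1.182 × 2.3200 = 52.2778

52.278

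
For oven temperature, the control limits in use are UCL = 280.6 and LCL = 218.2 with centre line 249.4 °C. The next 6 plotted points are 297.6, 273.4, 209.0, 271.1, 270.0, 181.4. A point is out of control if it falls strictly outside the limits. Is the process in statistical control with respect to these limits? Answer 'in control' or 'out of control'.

Compare each point to [218.2, 280.6]: sample 1 = 297.6 > UCL; sample 3 = 209.0 < LCL; sample 6 = 181.4 < LCL.

out of control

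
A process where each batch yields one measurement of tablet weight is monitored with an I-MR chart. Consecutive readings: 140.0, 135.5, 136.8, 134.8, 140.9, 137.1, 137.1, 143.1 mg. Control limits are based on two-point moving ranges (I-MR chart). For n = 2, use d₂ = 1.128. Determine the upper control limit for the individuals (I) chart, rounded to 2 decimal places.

X̄ = (140.0 + 135.5 + 136.8 + 134.8 + 140.9 + 137.1 + 137.1 + 143.1) / 8 = 138.1625
Moving ranges: 4.5, 1.3, 2.0, 6.1, 3.8, 0.0, 6.0; M̄R̄ = 23.7000 / 7 = 3.3857
UCL = X̄ + 3·M̄R̄/d₂ = 138.1625 + 3 × 3.3857 / 1.128 = 147.1671

147.17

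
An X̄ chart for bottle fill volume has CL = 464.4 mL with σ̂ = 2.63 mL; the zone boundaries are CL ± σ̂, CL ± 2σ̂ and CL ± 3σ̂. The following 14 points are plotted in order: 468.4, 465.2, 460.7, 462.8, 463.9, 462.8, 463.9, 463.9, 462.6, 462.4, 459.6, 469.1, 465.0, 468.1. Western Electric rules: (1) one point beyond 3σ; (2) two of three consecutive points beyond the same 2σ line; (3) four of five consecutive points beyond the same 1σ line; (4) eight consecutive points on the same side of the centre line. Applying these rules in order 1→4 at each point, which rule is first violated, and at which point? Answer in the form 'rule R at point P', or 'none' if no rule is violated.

rule 4 at point 10

Zone of each point (C = within 1σ̂, B = 1σ̂–2σ̂, A = 2σ̂–3σ̂, * = beyond 3σ̂; sign = side of CL): 1:+B, 2:+C, 3:-B, 4:-C, 5:-C, 6:-C, 7:-C, 8:-C, 9:-C, 10:-C, 11:-B, 12:+B, 13:+C, 14:+B
Rule 4 (eight consecutive points on the same side of the centre line) is satisfied at point 10.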